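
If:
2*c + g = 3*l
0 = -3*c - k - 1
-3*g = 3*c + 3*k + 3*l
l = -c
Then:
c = -1/8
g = 5/8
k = -5/8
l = 1/8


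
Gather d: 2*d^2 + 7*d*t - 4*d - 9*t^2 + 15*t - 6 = 2*d^2 + d*(7*t - 4) - 9*t^2 + 15*t - 6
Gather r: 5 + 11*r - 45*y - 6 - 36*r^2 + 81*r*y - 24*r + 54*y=-36*r^2 + r*(81*y - 13) + 9*y - 1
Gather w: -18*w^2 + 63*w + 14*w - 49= -18*w^2 + 77*w - 49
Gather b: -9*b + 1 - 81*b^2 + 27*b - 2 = -81*b^2 + 18*b - 1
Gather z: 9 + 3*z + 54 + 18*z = 21*z + 63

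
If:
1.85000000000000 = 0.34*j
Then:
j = 5.44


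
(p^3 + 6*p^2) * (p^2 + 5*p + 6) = p^5 + 11*p^4 + 36*p^3 + 36*p^2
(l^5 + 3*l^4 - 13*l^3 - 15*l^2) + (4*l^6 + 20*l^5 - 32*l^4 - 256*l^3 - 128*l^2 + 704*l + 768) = 4*l^6 + 21*l^5 - 29*l^4 - 269*l^3 - 143*l^2 + 704*l + 768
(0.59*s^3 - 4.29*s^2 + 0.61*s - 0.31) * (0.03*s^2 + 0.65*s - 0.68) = 0.0177*s^5 + 0.2548*s^4 - 3.1714*s^3 + 3.3044*s^2 - 0.6163*s + 0.2108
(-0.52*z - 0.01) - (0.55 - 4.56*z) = 4.04*z - 0.56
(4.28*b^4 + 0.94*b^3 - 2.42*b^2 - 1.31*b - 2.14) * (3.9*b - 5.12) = 16.692*b^5 - 18.2476*b^4 - 14.2508*b^3 + 7.2814*b^2 - 1.6388*b + 10.9568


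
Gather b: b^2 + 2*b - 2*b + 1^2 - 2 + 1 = b^2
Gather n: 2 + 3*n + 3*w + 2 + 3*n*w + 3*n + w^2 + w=n*(3*w + 6) + w^2 + 4*w + 4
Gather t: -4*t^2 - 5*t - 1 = -4*t^2 - 5*t - 1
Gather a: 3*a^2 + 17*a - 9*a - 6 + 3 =3*a^2 + 8*a - 3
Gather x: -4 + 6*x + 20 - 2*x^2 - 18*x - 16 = -2*x^2 - 12*x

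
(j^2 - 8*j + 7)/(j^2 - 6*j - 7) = (j - 1)/(j + 1)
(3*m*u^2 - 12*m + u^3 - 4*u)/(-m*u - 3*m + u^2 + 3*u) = (-3*m*u^2 + 12*m - u^3 + 4*u)/(m*u + 3*m - u^2 - 3*u)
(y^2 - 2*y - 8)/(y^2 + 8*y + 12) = (y - 4)/(y + 6)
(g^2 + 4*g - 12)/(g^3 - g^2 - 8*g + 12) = (g + 6)/(g^2 + g - 6)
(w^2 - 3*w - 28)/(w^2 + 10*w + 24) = (w - 7)/(w + 6)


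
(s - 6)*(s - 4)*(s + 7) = s^3 - 3*s^2 - 46*s + 168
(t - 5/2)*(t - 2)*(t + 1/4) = t^3 - 17*t^2/4 + 31*t/8 + 5/4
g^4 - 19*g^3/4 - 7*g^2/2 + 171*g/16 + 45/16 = (g - 5)*(g - 3/2)*(g + 1/4)*(g + 3/2)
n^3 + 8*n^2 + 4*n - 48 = (n - 2)*(n + 4)*(n + 6)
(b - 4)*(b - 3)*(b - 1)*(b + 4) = b^4 - 4*b^3 - 13*b^2 + 64*b - 48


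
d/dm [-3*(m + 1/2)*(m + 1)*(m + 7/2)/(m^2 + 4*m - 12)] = 3*(-4*m^4 - 32*m^3 + 87*m^2 + 494*m + 304)/(4*(m^4 + 8*m^3 - 8*m^2 - 96*m + 144))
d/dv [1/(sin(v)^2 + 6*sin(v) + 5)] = -2*(sin(v) + 3)*cos(v)/(sin(v)^2 + 6*sin(v) + 5)^2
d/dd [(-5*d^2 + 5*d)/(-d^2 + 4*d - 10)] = 5*(-3*d^2 + 20*d - 10)/(d^4 - 8*d^3 + 36*d^2 - 80*d + 100)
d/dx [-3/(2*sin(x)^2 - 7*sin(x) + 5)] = 3*(4*sin(x) - 7)*cos(x)/(2*sin(x)^2 - 7*sin(x) + 5)^2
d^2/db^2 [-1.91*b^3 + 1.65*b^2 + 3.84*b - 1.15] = 3.3 - 11.46*b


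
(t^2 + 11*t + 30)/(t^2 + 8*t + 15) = (t + 6)/(t + 3)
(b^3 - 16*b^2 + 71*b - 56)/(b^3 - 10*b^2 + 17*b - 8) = (b - 7)/(b - 1)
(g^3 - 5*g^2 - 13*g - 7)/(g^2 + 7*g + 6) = (g^2 - 6*g - 7)/(g + 6)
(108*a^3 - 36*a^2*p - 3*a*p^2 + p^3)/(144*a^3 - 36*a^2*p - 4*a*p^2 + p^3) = (-3*a + p)/(-4*a + p)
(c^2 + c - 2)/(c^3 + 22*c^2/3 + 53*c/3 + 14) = 3*(c - 1)/(3*c^2 + 16*c + 21)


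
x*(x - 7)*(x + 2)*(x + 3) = x^4 - 2*x^3 - 29*x^2 - 42*x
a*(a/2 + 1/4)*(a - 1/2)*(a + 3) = a^4/2 + 3*a^3/2 - a^2/8 - 3*a/8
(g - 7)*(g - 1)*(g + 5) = g^3 - 3*g^2 - 33*g + 35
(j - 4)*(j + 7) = j^2 + 3*j - 28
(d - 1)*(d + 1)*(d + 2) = d^3 + 2*d^2 - d - 2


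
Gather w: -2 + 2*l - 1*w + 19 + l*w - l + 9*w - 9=l + w*(l + 8) + 8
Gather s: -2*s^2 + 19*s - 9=-2*s^2 + 19*s - 9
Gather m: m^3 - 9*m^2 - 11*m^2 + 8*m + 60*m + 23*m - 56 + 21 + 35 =m^3 - 20*m^2 + 91*m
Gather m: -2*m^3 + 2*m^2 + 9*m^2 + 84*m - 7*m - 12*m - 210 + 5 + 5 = -2*m^3 + 11*m^2 + 65*m - 200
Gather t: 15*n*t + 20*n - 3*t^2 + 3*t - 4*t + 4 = 20*n - 3*t^2 + t*(15*n - 1) + 4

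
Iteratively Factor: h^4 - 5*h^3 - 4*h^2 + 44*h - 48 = (h - 2)*(h^3 - 3*h^2 - 10*h + 24) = (h - 2)*(h + 3)*(h^2 - 6*h + 8) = (h - 4)*(h - 2)*(h + 3)*(h - 2)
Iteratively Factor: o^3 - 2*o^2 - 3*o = (o)*(o^2 - 2*o - 3) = o*(o - 3)*(o + 1)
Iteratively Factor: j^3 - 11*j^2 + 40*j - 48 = (j - 4)*(j^2 - 7*j + 12) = (j - 4)*(j - 3)*(j - 4)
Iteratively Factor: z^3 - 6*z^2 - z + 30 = (z - 5)*(z^2 - z - 6) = (z - 5)*(z + 2)*(z - 3)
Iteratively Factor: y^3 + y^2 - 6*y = (y + 3)*(y^2 - 2*y) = y*(y + 3)*(y - 2)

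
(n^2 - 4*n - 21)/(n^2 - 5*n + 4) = (n^2 - 4*n - 21)/(n^2 - 5*n + 4)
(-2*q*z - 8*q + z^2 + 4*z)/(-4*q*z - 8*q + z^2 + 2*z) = (2*q*z + 8*q - z^2 - 4*z)/(4*q*z + 8*q - z^2 - 2*z)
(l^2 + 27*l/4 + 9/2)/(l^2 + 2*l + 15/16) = 4*(l + 6)/(4*l + 5)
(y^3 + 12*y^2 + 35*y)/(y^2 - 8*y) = (y^2 + 12*y + 35)/(y - 8)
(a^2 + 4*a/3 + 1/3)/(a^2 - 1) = (a + 1/3)/(a - 1)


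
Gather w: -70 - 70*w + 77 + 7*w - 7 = -63*w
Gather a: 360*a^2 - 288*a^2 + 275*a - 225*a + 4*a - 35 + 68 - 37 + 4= 72*a^2 + 54*a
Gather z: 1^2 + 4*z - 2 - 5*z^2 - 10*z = -5*z^2 - 6*z - 1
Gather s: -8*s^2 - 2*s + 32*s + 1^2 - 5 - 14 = -8*s^2 + 30*s - 18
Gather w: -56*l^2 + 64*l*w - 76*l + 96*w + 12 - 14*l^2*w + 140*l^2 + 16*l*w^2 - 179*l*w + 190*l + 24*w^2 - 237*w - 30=84*l^2 + 114*l + w^2*(16*l + 24) + w*(-14*l^2 - 115*l - 141) - 18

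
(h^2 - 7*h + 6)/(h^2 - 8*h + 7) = (h - 6)/(h - 7)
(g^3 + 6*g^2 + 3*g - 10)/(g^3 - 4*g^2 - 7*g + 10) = (g + 5)/(g - 5)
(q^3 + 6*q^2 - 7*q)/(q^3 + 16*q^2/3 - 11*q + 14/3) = 3*q/(3*q - 2)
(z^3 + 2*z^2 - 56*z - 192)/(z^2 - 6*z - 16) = (z^2 + 10*z + 24)/(z + 2)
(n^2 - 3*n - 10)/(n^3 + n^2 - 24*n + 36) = (n^2 - 3*n - 10)/(n^3 + n^2 - 24*n + 36)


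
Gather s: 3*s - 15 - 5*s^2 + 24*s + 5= -5*s^2 + 27*s - 10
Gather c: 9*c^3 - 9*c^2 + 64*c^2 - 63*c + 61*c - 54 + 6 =9*c^3 + 55*c^2 - 2*c - 48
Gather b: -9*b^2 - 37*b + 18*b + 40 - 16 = -9*b^2 - 19*b + 24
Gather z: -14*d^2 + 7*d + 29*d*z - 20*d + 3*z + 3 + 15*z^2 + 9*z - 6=-14*d^2 - 13*d + 15*z^2 + z*(29*d + 12) - 3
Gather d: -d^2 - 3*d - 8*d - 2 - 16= -d^2 - 11*d - 18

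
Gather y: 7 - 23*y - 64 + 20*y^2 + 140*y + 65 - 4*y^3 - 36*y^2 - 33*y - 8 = -4*y^3 - 16*y^2 + 84*y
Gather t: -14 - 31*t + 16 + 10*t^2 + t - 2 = 10*t^2 - 30*t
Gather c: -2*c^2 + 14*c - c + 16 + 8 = -2*c^2 + 13*c + 24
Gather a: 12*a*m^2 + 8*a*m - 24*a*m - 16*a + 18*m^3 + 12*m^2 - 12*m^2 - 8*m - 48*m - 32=a*(12*m^2 - 16*m - 16) + 18*m^3 - 56*m - 32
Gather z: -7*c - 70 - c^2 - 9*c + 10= -c^2 - 16*c - 60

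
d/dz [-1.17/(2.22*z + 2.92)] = 2.5974/(2.22*z + 2.92)^2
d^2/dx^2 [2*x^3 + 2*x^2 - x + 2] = 12*x + 4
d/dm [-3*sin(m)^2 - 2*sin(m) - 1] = -2*(3*sin(m) + 1)*cos(m)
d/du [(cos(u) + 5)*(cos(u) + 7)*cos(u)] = (3*sin(u)^2 - 24*cos(u) - 38)*sin(u)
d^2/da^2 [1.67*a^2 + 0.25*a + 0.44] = 3.34000000000000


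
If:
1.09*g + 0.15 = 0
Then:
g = -0.14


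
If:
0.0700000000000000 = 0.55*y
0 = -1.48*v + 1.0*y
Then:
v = 0.09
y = 0.13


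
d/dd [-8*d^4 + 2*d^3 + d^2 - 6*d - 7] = -32*d^3 + 6*d^2 + 2*d - 6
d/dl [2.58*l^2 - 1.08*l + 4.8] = 5.16*l - 1.08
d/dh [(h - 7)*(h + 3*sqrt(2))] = 2*h - 7 + 3*sqrt(2)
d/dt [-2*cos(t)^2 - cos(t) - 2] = (4*cos(t) + 1)*sin(t)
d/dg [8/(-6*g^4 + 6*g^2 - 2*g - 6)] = 4*(12*g^3 - 6*g + 1)/(3*g^4 - 3*g^2 + g + 3)^2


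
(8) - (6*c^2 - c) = -6*c^2 + c + 8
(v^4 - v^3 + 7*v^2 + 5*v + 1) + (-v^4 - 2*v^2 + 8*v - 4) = -v^3 + 5*v^2 + 13*v - 3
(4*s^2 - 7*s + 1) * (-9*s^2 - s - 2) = -36*s^4 + 59*s^3 - 10*s^2 + 13*s - 2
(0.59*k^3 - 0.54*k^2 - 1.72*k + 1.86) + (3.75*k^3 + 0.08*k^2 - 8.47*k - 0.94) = 4.34*k^3 - 0.46*k^2 - 10.19*k + 0.92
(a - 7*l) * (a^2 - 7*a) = a^3 - 7*a^2*l - 7*a^2 + 49*a*l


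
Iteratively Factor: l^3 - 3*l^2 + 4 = (l + 1)*(l^2 - 4*l + 4) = (l - 2)*(l + 1)*(l - 2)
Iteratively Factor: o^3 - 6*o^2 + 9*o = (o - 3)*(o^2 - 3*o) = (o - 3)^2*(o)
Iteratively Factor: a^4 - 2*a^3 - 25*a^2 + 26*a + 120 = (a + 4)*(a^3 - 6*a^2 - a + 30) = (a + 2)*(a + 4)*(a^2 - 8*a + 15) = (a - 5)*(a + 2)*(a + 4)*(a - 3)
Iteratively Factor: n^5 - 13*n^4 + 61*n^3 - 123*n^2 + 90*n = (n - 2)*(n^4 - 11*n^3 + 39*n^2 - 45*n) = (n - 5)*(n - 2)*(n^3 - 6*n^2 + 9*n) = (n - 5)*(n - 3)*(n - 2)*(n^2 - 3*n) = n*(n - 5)*(n - 3)*(n - 2)*(n - 3)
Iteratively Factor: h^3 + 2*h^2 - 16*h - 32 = (h + 2)*(h^2 - 16) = (h - 4)*(h + 2)*(h + 4)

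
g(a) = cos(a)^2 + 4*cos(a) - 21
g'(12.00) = 3.05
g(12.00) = -16.91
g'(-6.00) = -1.65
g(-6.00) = -16.24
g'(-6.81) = 2.88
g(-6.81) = -16.80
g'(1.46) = -4.20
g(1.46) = -20.55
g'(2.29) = -2.02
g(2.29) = -23.20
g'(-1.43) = 4.24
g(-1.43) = -20.42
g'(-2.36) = 1.82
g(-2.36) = -23.34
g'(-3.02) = 0.24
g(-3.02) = -23.99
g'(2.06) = -2.70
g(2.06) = -22.66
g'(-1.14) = 4.39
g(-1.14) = -19.16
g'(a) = -2*sin(a)*cos(a) - 4*sin(a)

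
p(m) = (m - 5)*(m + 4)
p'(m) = 2*m - 1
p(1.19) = -19.77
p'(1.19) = 1.38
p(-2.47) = -11.43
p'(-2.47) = -5.94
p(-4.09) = 0.82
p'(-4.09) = -9.18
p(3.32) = -12.30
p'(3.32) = 5.64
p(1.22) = -19.73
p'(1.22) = 1.44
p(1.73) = -18.74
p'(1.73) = 2.46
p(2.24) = -17.22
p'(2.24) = 3.48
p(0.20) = -20.16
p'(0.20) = -0.60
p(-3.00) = -8.00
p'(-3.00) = -7.00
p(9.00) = 52.00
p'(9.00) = 17.00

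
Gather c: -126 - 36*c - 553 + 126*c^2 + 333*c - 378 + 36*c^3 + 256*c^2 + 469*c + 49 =36*c^3 + 382*c^2 + 766*c - 1008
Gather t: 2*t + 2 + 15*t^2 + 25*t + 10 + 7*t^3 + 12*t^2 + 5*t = 7*t^3 + 27*t^2 + 32*t + 12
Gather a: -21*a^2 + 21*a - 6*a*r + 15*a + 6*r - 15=-21*a^2 + a*(36 - 6*r) + 6*r - 15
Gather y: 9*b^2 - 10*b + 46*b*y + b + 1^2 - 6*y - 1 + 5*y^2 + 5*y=9*b^2 - 9*b + 5*y^2 + y*(46*b - 1)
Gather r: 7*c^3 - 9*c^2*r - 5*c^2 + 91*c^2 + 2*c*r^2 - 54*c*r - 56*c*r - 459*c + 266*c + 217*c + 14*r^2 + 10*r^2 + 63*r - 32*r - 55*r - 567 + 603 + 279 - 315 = 7*c^3 + 86*c^2 + 24*c + r^2*(2*c + 24) + r*(-9*c^2 - 110*c - 24)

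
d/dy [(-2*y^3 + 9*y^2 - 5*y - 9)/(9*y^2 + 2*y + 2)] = (-18*y^4 - 8*y^3 + 51*y^2 + 198*y + 8)/(81*y^4 + 36*y^3 + 40*y^2 + 8*y + 4)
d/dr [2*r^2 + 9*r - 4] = 4*r + 9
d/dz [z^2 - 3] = 2*z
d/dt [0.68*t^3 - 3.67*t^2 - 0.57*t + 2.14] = 2.04*t^2 - 7.34*t - 0.57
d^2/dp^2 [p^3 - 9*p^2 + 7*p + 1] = 6*p - 18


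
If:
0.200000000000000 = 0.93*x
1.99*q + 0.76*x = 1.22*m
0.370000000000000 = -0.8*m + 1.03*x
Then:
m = -0.19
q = -0.20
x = 0.22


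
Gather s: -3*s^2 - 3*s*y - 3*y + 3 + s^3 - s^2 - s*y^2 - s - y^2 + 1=s^3 - 4*s^2 + s*(-y^2 - 3*y - 1) - y^2 - 3*y + 4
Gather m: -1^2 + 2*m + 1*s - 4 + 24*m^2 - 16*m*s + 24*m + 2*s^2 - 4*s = 24*m^2 + m*(26 - 16*s) + 2*s^2 - 3*s - 5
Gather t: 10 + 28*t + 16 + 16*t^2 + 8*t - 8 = 16*t^2 + 36*t + 18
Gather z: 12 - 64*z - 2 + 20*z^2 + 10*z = 20*z^2 - 54*z + 10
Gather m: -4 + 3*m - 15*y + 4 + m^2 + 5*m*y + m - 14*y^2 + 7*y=m^2 + m*(5*y + 4) - 14*y^2 - 8*y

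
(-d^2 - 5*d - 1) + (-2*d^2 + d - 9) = -3*d^2 - 4*d - 10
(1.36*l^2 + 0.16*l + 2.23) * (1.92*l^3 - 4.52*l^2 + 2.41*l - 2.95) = 2.6112*l^5 - 5.84*l^4 + 6.836*l^3 - 13.706*l^2 + 4.9023*l - 6.5785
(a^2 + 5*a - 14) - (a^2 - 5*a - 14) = 10*a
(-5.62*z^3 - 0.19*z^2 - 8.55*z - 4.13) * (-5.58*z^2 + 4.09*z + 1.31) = 31.3596*z^5 - 21.9256*z^4 + 39.5697*z^3 - 12.173*z^2 - 28.0922*z - 5.4103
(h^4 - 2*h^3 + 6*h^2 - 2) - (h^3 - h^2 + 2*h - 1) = h^4 - 3*h^3 + 7*h^2 - 2*h - 1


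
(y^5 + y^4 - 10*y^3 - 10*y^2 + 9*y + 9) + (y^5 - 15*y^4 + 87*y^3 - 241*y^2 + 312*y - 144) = 2*y^5 - 14*y^4 + 77*y^3 - 251*y^2 + 321*y - 135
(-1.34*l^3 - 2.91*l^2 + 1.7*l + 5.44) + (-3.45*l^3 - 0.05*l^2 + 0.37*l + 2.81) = -4.79*l^3 - 2.96*l^2 + 2.07*l + 8.25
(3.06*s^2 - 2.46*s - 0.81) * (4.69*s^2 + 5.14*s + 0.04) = 14.3514*s^4 + 4.191*s^3 - 16.3209*s^2 - 4.2618*s - 0.0324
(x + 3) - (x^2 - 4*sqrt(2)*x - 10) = -x^2 + x + 4*sqrt(2)*x + 13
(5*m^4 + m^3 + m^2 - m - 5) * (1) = 5*m^4 + m^3 + m^2 - m - 5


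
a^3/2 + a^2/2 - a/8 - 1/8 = (a/2 + 1/2)*(a - 1/2)*(a + 1/2)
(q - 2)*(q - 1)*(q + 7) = q^3 + 4*q^2 - 19*q + 14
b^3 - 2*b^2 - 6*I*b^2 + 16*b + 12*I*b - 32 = (b - 2)*(b - 8*I)*(b + 2*I)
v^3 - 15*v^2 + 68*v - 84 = (v - 7)*(v - 6)*(v - 2)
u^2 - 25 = (u - 5)*(u + 5)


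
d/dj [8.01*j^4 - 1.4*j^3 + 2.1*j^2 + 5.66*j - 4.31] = 32.04*j^3 - 4.2*j^2 + 4.2*j + 5.66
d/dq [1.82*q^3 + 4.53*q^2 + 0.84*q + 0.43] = 5.46*q^2 + 9.06*q + 0.84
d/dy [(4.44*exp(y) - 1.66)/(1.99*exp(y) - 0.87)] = -0.559400000000001*exp(y)/(1.99*exp(y) - 0.87)^2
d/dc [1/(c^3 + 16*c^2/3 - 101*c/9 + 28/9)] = 9*(-27*c^2 - 96*c + 101)/(9*c^3 + 48*c^2 - 101*c + 28)^2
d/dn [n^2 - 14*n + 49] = 2*n - 14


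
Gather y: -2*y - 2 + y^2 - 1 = y^2 - 2*y - 3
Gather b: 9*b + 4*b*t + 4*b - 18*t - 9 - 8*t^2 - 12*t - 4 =b*(4*t + 13) - 8*t^2 - 30*t - 13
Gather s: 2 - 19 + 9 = -8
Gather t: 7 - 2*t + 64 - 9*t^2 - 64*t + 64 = -9*t^2 - 66*t + 135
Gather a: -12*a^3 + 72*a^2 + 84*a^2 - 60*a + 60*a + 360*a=-12*a^3 + 156*a^2 + 360*a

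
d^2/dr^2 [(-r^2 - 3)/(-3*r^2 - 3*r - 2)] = 2*(-9*r^3 + 63*r^2 + 81*r + 13)/(27*r^6 + 81*r^5 + 135*r^4 + 135*r^3 + 90*r^2 + 36*r + 8)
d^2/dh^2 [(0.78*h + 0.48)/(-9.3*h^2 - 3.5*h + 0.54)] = (-(0.78*h + 0.48)*(18.6*h + 3.5)*(37.2*h + 7.0) + (43.524*h + 14.388)*(9.3*h^2 + 3.5*h - 0.54))/(9.3*h^2 + 3.5*h - 0.54)^3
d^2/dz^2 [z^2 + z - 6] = 2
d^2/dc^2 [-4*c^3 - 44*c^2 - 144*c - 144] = -24*c - 88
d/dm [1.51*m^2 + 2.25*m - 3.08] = 3.02*m + 2.25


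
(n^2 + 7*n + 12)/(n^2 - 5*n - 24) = (n + 4)/(n - 8)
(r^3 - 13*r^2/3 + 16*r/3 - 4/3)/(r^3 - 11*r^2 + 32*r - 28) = (r - 1/3)/(r - 7)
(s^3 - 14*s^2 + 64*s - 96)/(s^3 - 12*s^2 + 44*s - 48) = (s - 4)/(s - 2)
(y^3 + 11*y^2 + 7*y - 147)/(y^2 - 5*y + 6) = (y^2 + 14*y + 49)/(y - 2)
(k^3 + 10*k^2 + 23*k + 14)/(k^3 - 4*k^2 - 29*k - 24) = (k^2 + 9*k + 14)/(k^2 - 5*k - 24)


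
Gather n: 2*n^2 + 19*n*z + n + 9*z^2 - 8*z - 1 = 2*n^2 + n*(19*z + 1) + 9*z^2 - 8*z - 1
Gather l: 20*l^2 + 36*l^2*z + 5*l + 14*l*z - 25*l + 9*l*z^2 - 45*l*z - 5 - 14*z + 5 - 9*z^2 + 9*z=l^2*(36*z + 20) + l*(9*z^2 - 31*z - 20) - 9*z^2 - 5*z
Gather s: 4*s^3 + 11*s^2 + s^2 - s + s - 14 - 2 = 4*s^3 + 12*s^2 - 16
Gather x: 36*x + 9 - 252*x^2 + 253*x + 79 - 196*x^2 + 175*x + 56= -448*x^2 + 464*x + 144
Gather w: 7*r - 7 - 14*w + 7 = 7*r - 14*w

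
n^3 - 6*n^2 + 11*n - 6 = (n - 3)*(n - 2)*(n - 1)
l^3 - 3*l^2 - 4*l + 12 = (l - 3)*(l - 2)*(l + 2)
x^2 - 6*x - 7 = (x - 7)*(x + 1)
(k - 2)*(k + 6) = k^2 + 4*k - 12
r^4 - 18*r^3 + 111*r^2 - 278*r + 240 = (r - 8)*(r - 5)*(r - 3)*(r - 2)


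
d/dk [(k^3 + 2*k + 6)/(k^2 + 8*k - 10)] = (k^4 + 16*k^3 - 32*k^2 - 12*k - 68)/(k^4 + 16*k^3 + 44*k^2 - 160*k + 100)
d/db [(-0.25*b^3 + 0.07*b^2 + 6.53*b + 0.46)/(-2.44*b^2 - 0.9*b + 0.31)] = (0.61*b^4 + 0.45*b^3 + 15.6377*b^2 + 2.2882*b + 2.4383)/(5.9536*b^4 + 4.392*b^3 - 0.7028*b^2 - 0.558*b + 0.0961)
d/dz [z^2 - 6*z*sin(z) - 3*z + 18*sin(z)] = -6*z*cos(z) + 2*z - 6*sin(z) + 18*cos(z) - 3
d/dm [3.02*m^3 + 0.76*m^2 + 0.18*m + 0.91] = 9.06*m^2 + 1.52*m + 0.18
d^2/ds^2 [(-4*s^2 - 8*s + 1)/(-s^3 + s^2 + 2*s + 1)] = 2*(4*s^6 + 24*s^5 - 6*s^4 + 52*s^3 + 39*s^2 - 33*s - 15)/(s^9 - 3*s^8 - 3*s^7 + 8*s^6 + 12*s^5 - 3*s^4 - 17*s^3 - 15*s^2 - 6*s - 1)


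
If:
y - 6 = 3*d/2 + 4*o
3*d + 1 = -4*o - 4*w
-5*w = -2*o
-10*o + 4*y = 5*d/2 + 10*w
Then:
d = -331/34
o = 685/136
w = 137/68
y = 785/68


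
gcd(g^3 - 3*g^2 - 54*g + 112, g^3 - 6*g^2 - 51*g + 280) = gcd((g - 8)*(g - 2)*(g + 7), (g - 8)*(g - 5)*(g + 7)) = g^2 - g - 56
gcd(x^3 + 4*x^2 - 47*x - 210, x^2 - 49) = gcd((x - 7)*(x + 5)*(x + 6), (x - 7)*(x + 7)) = x - 7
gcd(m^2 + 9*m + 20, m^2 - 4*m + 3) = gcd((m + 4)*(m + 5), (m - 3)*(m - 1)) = 1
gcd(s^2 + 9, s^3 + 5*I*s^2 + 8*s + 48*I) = s - 3*I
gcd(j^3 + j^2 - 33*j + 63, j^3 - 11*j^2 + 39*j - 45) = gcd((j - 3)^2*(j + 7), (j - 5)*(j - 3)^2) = j^2 - 6*j + 9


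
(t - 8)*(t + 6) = t^2 - 2*t - 48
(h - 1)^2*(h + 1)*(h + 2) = h^4 + h^3 - 3*h^2 - h + 2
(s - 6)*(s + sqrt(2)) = s^2 - 6*s + sqrt(2)*s - 6*sqrt(2)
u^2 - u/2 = u*(u - 1/2)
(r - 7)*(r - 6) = r^2 - 13*r + 42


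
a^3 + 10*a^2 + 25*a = a*(a + 5)^2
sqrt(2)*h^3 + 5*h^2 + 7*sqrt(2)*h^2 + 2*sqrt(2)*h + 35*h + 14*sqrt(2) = (h + 7)*(h + 2*sqrt(2))*(sqrt(2)*h + 1)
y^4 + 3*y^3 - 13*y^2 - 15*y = y*(y - 3)*(y + 1)*(y + 5)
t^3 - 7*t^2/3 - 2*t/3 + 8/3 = (t - 2)*(t - 4/3)*(t + 1)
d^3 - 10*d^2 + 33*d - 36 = (d - 4)*(d - 3)^2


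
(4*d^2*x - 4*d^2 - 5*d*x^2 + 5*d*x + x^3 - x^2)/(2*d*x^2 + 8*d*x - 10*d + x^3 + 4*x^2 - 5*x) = (4*d^2 - 5*d*x + x^2)/(2*d*x + 10*d + x^2 + 5*x)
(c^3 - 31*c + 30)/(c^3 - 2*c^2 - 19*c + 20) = (c + 6)/(c + 4)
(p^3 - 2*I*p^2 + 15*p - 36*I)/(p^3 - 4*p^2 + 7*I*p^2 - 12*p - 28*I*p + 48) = (p^2 - 6*I*p - 9)/(p^2 + p*(-4 + 3*I) - 12*I)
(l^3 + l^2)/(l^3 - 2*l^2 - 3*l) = l/(l - 3)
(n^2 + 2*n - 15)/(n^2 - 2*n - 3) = (n + 5)/(n + 1)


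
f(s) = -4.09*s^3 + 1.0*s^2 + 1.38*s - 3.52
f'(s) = -12.27*s^2 + 2.0*s + 1.38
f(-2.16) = 39.38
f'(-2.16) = -60.19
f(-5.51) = 703.43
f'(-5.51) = -382.16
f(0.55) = -3.14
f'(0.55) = -1.23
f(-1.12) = 1.93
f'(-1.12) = -16.25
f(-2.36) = 52.55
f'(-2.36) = -71.68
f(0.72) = -3.53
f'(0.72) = -3.54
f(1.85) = -23.44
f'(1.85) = -36.91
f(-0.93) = -0.65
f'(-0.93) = -11.09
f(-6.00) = 907.64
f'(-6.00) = -452.34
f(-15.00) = 14004.53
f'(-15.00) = -2789.37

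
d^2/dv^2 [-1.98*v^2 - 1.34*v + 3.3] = -3.96000000000000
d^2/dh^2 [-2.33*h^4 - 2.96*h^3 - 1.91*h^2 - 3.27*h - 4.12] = -27.96*h^2 - 17.76*h - 3.82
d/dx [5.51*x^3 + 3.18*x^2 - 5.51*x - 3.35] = 16.53*x^2 + 6.36*x - 5.51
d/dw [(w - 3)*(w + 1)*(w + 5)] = 3*w^2 + 6*w - 13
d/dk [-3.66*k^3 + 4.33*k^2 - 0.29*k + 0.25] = -10.98*k^2 + 8.66*k - 0.29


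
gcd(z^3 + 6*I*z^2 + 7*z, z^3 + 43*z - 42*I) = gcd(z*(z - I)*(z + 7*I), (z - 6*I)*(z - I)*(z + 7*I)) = z^2 + 6*I*z + 7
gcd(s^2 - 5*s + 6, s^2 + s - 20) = 1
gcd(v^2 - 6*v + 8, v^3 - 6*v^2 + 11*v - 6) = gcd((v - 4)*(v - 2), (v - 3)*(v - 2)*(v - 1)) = v - 2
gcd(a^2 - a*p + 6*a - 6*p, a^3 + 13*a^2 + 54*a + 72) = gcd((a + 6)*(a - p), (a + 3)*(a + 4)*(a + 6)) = a + 6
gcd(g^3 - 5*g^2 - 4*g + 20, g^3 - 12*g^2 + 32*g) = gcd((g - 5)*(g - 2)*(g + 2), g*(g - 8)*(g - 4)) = 1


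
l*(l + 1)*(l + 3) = l^3 + 4*l^2 + 3*l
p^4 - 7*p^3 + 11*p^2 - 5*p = p*(p - 5)*(p - 1)^2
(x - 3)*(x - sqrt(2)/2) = x^2 - 3*x - sqrt(2)*x/2 + 3*sqrt(2)/2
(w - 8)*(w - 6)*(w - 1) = w^3 - 15*w^2 + 62*w - 48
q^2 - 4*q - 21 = (q - 7)*(q + 3)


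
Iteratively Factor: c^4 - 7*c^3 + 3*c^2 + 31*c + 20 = (c - 5)*(c^3 - 2*c^2 - 7*c - 4) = (c - 5)*(c + 1)*(c^2 - 3*c - 4) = (c - 5)*(c - 4)*(c + 1)*(c + 1)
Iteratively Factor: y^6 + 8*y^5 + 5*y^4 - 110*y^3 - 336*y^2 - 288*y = (y + 3)*(y^5 + 5*y^4 - 10*y^3 - 80*y^2 - 96*y) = (y + 3)^2*(y^4 + 2*y^3 - 16*y^2 - 32*y) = y*(y + 3)^2*(y^3 + 2*y^2 - 16*y - 32) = y*(y + 2)*(y + 3)^2*(y^2 - 16) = y*(y + 2)*(y + 3)^2*(y + 4)*(y - 4)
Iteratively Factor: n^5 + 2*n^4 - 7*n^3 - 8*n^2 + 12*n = (n + 3)*(n^4 - n^3 - 4*n^2 + 4*n) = (n + 2)*(n + 3)*(n^3 - 3*n^2 + 2*n) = n*(n + 2)*(n + 3)*(n^2 - 3*n + 2) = n*(n - 1)*(n + 2)*(n + 3)*(n - 2)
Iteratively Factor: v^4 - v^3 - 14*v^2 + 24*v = (v)*(v^3 - v^2 - 14*v + 24) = v*(v - 3)*(v^2 + 2*v - 8) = v*(v - 3)*(v + 4)*(v - 2)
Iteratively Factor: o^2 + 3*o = (o)*(o + 3)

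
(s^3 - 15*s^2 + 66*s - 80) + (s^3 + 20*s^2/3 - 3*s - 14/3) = 2*s^3 - 25*s^2/3 + 63*s - 254/3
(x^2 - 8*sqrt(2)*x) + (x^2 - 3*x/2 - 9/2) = 2*x^2 - 8*sqrt(2)*x - 3*x/2 - 9/2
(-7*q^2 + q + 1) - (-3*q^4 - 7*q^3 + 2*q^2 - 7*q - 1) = 3*q^4 + 7*q^3 - 9*q^2 + 8*q + 2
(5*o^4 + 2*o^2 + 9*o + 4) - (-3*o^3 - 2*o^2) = 5*o^4 + 3*o^3 + 4*o^2 + 9*o + 4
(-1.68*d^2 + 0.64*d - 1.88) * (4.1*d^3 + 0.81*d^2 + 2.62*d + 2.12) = -6.888*d^5 + 1.2632*d^4 - 11.5912*d^3 - 3.4076*d^2 - 3.5688*d - 3.9856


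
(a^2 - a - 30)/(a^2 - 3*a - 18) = (a + 5)/(a + 3)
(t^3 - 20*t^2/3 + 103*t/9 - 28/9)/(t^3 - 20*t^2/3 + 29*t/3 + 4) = (9*t^2 - 24*t + 7)/(3*(3*t^2 - 8*t - 3))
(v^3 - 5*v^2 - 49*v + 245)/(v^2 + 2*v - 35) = v - 7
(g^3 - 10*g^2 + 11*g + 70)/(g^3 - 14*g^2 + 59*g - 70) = (g + 2)/(g - 2)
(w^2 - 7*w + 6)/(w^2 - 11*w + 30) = (w - 1)/(w - 5)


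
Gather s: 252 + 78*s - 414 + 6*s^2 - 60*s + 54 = 6*s^2 + 18*s - 108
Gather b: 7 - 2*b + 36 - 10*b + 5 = 48 - 12*b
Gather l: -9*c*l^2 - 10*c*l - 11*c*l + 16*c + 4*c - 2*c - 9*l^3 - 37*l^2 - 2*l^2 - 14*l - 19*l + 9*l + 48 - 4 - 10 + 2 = 18*c - 9*l^3 + l^2*(-9*c - 39) + l*(-21*c - 24) + 36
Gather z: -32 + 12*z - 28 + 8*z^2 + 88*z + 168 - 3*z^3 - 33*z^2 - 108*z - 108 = -3*z^3 - 25*z^2 - 8*z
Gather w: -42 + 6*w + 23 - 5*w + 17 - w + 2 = 0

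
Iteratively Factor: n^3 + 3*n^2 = (n)*(n^2 + 3*n) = n*(n + 3)*(n)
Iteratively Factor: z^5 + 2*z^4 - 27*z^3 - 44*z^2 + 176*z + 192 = (z - 4)*(z^4 + 6*z^3 - 3*z^2 - 56*z - 48) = (z - 4)*(z - 3)*(z^3 + 9*z^2 + 24*z + 16) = (z - 4)*(z - 3)*(z + 1)*(z^2 + 8*z + 16) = (z - 4)*(z - 3)*(z + 1)*(z + 4)*(z + 4)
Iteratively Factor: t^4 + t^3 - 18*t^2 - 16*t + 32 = (t - 4)*(t^3 + 5*t^2 + 2*t - 8) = (t - 4)*(t - 1)*(t^2 + 6*t + 8) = (t - 4)*(t - 1)*(t + 2)*(t + 4)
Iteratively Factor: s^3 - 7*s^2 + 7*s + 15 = (s - 3)*(s^2 - 4*s - 5) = (s - 3)*(s + 1)*(s - 5)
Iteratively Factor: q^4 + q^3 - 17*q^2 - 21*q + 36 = (q - 4)*(q^3 + 5*q^2 + 3*q - 9) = (q - 4)*(q - 1)*(q^2 + 6*q + 9) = (q - 4)*(q - 1)*(q + 3)*(q + 3)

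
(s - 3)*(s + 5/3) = s^2 - 4*s/3 - 5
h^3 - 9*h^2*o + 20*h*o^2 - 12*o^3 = (h - 6*o)*(h - 2*o)*(h - o)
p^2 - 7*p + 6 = (p - 6)*(p - 1)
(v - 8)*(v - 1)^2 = v^3 - 10*v^2 + 17*v - 8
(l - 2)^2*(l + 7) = l^3 + 3*l^2 - 24*l + 28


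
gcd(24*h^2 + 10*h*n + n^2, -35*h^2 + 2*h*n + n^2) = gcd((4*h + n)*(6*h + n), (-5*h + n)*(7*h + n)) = 1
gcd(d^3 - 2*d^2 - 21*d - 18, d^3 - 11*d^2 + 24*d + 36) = d^2 - 5*d - 6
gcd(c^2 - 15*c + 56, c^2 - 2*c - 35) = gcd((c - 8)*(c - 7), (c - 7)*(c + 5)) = c - 7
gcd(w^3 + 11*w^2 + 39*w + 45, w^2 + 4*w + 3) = w + 3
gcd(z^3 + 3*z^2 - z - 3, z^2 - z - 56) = 1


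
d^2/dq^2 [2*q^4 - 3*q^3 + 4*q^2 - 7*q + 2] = 24*q^2 - 18*q + 8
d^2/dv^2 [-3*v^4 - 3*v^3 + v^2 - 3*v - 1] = -36*v^2 - 18*v + 2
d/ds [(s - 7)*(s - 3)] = 2*s - 10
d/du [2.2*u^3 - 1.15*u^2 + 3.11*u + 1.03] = 6.6*u^2 - 2.3*u + 3.11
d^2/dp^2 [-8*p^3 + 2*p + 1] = -48*p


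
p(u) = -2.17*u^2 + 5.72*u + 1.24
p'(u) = 5.72 - 4.34*u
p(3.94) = -9.91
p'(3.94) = -11.38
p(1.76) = 4.59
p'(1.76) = -1.92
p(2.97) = -0.91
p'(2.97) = -7.17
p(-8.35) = -197.82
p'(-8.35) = 41.96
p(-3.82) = -52.28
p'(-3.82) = 22.30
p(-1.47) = -11.86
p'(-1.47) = 12.10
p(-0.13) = 0.46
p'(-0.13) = 6.28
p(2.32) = 2.83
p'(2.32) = -4.35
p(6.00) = -42.56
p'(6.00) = -20.32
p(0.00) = 1.24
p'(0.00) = 5.72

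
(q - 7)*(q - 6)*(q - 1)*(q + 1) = q^4 - 13*q^3 + 41*q^2 + 13*q - 42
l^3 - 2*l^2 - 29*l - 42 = (l - 7)*(l + 2)*(l + 3)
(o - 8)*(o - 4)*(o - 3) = o^3 - 15*o^2 + 68*o - 96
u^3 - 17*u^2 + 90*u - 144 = (u - 8)*(u - 6)*(u - 3)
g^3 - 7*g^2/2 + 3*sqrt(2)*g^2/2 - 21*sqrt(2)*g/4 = g*(g - 7/2)*(g + 3*sqrt(2)/2)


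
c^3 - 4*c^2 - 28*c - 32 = (c - 8)*(c + 2)^2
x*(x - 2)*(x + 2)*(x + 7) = x^4 + 7*x^3 - 4*x^2 - 28*x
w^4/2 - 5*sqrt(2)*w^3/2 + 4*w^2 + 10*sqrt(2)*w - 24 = (w/2 + 1)*(w - 2)*(w - 3*sqrt(2))*(w - 2*sqrt(2))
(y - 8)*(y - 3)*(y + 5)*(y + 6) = y^4 - 67*y^2 - 66*y + 720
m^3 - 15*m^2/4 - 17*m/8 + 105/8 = (m - 3)*(m - 5/2)*(m + 7/4)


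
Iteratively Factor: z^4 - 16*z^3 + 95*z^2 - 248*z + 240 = (z - 4)*(z^3 - 12*z^2 + 47*z - 60) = (z - 4)*(z - 3)*(z^2 - 9*z + 20) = (z - 4)^2*(z - 3)*(z - 5)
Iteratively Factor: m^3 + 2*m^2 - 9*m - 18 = (m - 3)*(m^2 + 5*m + 6) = (m - 3)*(m + 3)*(m + 2)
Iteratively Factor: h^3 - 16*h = (h - 4)*(h^2 + 4*h) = (h - 4)*(h + 4)*(h)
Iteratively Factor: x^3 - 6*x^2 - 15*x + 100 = (x - 5)*(x^2 - x - 20) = (x - 5)*(x + 4)*(x - 5)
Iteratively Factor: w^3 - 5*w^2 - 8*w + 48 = (w - 4)*(w^2 - w - 12) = (w - 4)^2*(w + 3)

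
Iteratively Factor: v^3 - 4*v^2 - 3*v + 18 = (v - 3)*(v^2 - v - 6) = (v - 3)^2*(v + 2)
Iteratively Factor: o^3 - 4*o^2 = (o - 4)*(o^2) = o*(o - 4)*(o)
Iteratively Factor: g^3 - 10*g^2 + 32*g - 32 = (g - 4)*(g^2 - 6*g + 8) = (g - 4)^2*(g - 2)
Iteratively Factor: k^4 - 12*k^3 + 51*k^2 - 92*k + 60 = (k - 2)*(k^3 - 10*k^2 + 31*k - 30) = (k - 2)^2*(k^2 - 8*k + 15) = (k - 3)*(k - 2)^2*(k - 5)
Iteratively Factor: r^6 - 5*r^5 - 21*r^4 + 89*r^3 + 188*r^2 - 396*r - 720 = (r - 3)*(r^5 - 2*r^4 - 27*r^3 + 8*r^2 + 212*r + 240) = (r - 4)*(r - 3)*(r^4 + 2*r^3 - 19*r^2 - 68*r - 60) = (r - 4)*(r - 3)*(r + 2)*(r^3 - 19*r - 30) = (r - 4)*(r - 3)*(r + 2)^2*(r^2 - 2*r - 15) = (r - 5)*(r - 4)*(r - 3)*(r + 2)^2*(r + 3)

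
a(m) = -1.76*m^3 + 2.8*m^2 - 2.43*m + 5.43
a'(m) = -5.28*m^2 + 5.6*m - 2.43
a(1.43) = 2.53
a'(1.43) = -5.22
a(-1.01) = 12.55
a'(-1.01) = -13.47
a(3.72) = -55.46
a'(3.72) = -54.66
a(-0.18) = 5.97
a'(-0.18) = -3.61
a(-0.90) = 11.17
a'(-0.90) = -11.75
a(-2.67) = 65.38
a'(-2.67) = -55.02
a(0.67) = 4.53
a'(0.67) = -1.05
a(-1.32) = 17.56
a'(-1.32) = -19.02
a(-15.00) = 6611.88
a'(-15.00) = -1274.43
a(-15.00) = 6611.88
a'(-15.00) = -1274.43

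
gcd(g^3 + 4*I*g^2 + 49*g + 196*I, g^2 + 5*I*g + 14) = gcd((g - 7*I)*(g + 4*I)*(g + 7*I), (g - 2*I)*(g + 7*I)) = g + 7*I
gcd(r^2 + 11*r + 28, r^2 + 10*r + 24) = r + 4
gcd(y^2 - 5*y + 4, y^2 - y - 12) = y - 4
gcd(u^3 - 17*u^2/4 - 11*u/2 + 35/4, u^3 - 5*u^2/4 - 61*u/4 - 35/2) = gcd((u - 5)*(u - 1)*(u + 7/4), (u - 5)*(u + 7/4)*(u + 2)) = u^2 - 13*u/4 - 35/4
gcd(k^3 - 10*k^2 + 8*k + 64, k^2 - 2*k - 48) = k - 8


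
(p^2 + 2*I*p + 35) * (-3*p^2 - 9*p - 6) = -3*p^4 - 9*p^3 - 6*I*p^3 - 111*p^2 - 18*I*p^2 - 315*p - 12*I*p - 210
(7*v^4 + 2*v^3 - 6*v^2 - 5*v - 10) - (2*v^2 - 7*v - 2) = 7*v^4 + 2*v^3 - 8*v^2 + 2*v - 8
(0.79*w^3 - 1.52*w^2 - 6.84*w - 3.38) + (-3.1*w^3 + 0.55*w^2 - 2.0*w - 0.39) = -2.31*w^3 - 0.97*w^2 - 8.84*w - 3.77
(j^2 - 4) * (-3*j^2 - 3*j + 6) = -3*j^4 - 3*j^3 + 18*j^2 + 12*j - 24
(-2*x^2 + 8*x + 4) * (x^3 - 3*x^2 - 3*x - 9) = -2*x^5 + 14*x^4 - 14*x^3 - 18*x^2 - 84*x - 36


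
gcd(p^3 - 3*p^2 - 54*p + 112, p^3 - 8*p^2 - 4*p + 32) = p^2 - 10*p + 16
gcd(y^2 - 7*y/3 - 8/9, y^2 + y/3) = y + 1/3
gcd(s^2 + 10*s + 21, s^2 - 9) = s + 3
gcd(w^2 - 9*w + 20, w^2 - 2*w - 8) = w - 4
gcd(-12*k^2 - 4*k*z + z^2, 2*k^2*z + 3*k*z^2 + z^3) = 2*k + z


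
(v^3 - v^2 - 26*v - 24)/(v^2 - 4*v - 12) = (v^2 + 5*v + 4)/(v + 2)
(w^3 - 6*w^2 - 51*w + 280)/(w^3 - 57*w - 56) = (w - 5)/(w + 1)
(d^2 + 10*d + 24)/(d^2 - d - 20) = (d + 6)/(d - 5)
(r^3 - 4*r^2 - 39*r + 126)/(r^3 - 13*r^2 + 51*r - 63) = (r + 6)/(r - 3)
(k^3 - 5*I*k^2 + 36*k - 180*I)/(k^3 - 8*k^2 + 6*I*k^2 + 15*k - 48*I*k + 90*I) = (k^2 - 11*I*k - 30)/(k^2 - 8*k + 15)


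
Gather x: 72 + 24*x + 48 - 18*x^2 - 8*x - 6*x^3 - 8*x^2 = -6*x^3 - 26*x^2 + 16*x + 120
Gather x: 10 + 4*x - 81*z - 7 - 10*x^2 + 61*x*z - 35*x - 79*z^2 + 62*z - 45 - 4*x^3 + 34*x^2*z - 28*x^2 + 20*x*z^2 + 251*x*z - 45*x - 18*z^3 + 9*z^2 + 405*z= -4*x^3 + x^2*(34*z - 38) + x*(20*z^2 + 312*z - 76) - 18*z^3 - 70*z^2 + 386*z - 42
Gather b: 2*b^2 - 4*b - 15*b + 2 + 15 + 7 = 2*b^2 - 19*b + 24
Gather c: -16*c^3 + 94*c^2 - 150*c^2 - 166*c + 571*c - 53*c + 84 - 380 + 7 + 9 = -16*c^3 - 56*c^2 + 352*c - 280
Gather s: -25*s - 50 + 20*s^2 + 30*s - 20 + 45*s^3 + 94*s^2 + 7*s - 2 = 45*s^3 + 114*s^2 + 12*s - 72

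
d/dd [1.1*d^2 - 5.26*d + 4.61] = 2.2*d - 5.26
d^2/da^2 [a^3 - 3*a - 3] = 6*a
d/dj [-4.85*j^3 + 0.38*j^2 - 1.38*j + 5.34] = -14.55*j^2 + 0.76*j - 1.38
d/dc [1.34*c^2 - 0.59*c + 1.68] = 2.68*c - 0.59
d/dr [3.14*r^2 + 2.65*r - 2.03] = 6.28*r + 2.65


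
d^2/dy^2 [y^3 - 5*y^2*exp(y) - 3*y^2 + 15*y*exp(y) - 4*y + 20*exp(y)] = -5*y^2*exp(y) - 5*y*exp(y) + 6*y + 40*exp(y) - 6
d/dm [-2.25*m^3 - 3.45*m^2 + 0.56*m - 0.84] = -6.75*m^2 - 6.9*m + 0.56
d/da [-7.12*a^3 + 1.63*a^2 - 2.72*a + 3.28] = -21.36*a^2 + 3.26*a - 2.72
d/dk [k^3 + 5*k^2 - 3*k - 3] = 3*k^2 + 10*k - 3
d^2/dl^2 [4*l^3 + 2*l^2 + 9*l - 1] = 24*l + 4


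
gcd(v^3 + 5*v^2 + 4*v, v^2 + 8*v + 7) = v + 1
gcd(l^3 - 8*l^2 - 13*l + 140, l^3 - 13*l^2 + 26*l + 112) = l - 7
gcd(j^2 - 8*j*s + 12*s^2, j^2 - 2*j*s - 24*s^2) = -j + 6*s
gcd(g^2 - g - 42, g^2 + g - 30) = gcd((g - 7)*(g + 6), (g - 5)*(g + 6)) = g + 6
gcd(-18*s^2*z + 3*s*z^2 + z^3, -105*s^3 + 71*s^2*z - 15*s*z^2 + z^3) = -3*s + z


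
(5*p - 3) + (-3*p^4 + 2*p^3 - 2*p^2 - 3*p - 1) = -3*p^4 + 2*p^3 - 2*p^2 + 2*p - 4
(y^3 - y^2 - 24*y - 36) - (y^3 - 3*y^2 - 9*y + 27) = 2*y^2 - 15*y - 63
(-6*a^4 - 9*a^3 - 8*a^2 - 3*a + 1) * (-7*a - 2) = 42*a^5 + 75*a^4 + 74*a^3 + 37*a^2 - a - 2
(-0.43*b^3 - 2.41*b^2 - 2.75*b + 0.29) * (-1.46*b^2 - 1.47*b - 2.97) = 0.6278*b^5 + 4.1507*b^4 + 8.8348*b^3 + 10.7768*b^2 + 7.7412*b - 0.8613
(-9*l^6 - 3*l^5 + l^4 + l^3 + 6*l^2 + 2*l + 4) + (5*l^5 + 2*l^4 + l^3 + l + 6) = -9*l^6 + 2*l^5 + 3*l^4 + 2*l^3 + 6*l^2 + 3*l + 10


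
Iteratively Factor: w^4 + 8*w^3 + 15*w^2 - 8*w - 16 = (w + 1)*(w^3 + 7*w^2 + 8*w - 16) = (w - 1)*(w + 1)*(w^2 + 8*w + 16) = (w - 1)*(w + 1)*(w + 4)*(w + 4)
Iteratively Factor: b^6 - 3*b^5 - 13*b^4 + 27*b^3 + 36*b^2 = (b)*(b^5 - 3*b^4 - 13*b^3 + 27*b^2 + 36*b) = b*(b - 3)*(b^4 - 13*b^2 - 12*b) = b*(b - 4)*(b - 3)*(b^3 + 4*b^2 + 3*b) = b^2*(b - 4)*(b - 3)*(b^2 + 4*b + 3) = b^2*(b - 4)*(b - 3)*(b + 1)*(b + 3)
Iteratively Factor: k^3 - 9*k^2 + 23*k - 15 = (k - 3)*(k^2 - 6*k + 5) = (k - 5)*(k - 3)*(k - 1)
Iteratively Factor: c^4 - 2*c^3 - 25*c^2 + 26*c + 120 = (c - 3)*(c^3 + c^2 - 22*c - 40) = (c - 5)*(c - 3)*(c^2 + 6*c + 8) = (c - 5)*(c - 3)*(c + 4)*(c + 2)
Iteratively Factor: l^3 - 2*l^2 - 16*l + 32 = (l + 4)*(l^2 - 6*l + 8) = (l - 4)*(l + 4)*(l - 2)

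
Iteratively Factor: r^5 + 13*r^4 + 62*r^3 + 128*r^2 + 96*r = (r + 3)*(r^4 + 10*r^3 + 32*r^2 + 32*r) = (r + 3)*(r + 4)*(r^3 + 6*r^2 + 8*r) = r*(r + 3)*(r + 4)*(r^2 + 6*r + 8) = r*(r + 2)*(r + 3)*(r + 4)*(r + 4)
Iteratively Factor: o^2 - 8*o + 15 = (o - 3)*(o - 5)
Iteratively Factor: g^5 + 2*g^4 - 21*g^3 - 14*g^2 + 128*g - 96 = (g + 4)*(g^4 - 2*g^3 - 13*g^2 + 38*g - 24) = (g - 1)*(g + 4)*(g^3 - g^2 - 14*g + 24) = (g - 3)*(g - 1)*(g + 4)*(g^2 + 2*g - 8) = (g - 3)*(g - 2)*(g - 1)*(g + 4)*(g + 4)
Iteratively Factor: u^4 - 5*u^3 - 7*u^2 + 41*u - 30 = (u - 2)*(u^3 - 3*u^2 - 13*u + 15) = (u - 2)*(u - 1)*(u^2 - 2*u - 15) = (u - 2)*(u - 1)*(u + 3)*(u - 5)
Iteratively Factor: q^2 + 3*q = (q)*(q + 3)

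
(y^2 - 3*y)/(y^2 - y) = (y - 3)/(y - 1)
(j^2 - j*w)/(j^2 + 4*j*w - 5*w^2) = j/(j + 5*w)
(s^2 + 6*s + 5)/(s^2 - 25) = (s + 1)/(s - 5)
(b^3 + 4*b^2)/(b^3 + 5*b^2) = (b + 4)/(b + 5)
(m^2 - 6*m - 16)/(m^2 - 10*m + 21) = (m^2 - 6*m - 16)/(m^2 - 10*m + 21)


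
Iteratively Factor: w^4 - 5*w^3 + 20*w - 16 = (w - 1)*(w^3 - 4*w^2 - 4*w + 16) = (w - 4)*(w - 1)*(w^2 - 4) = (w - 4)*(w - 2)*(w - 1)*(w + 2)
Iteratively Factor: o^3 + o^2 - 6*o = (o)*(o^2 + o - 6) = o*(o + 3)*(o - 2)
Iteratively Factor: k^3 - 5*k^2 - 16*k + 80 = (k - 4)*(k^2 - k - 20) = (k - 5)*(k - 4)*(k + 4)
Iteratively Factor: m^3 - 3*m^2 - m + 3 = (m - 3)*(m^2 - 1) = (m - 3)*(m + 1)*(m - 1)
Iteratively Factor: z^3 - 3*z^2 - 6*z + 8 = (z - 4)*(z^2 + z - 2) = (z - 4)*(z + 2)*(z - 1)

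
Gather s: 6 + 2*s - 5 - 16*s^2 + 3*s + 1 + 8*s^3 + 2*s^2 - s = 8*s^3 - 14*s^2 + 4*s + 2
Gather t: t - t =0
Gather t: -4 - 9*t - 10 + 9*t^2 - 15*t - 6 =9*t^2 - 24*t - 20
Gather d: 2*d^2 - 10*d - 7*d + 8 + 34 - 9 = 2*d^2 - 17*d + 33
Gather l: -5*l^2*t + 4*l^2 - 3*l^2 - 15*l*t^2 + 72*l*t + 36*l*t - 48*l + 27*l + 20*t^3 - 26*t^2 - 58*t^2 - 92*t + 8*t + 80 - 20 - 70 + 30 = l^2*(1 - 5*t) + l*(-15*t^2 + 108*t - 21) + 20*t^3 - 84*t^2 - 84*t + 20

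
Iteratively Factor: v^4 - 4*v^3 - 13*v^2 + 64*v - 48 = (v - 1)*(v^3 - 3*v^2 - 16*v + 48) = (v - 4)*(v - 1)*(v^2 + v - 12) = (v - 4)*(v - 3)*(v - 1)*(v + 4)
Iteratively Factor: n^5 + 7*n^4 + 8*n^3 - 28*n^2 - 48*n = (n)*(n^4 + 7*n^3 + 8*n^2 - 28*n - 48) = n*(n + 3)*(n^3 + 4*n^2 - 4*n - 16) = n*(n - 2)*(n + 3)*(n^2 + 6*n + 8) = n*(n - 2)*(n + 3)*(n + 4)*(n + 2)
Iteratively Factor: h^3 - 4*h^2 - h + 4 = (h - 1)*(h^2 - 3*h - 4) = (h - 4)*(h - 1)*(h + 1)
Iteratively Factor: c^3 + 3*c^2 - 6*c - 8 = (c - 2)*(c^2 + 5*c + 4) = (c - 2)*(c + 1)*(c + 4)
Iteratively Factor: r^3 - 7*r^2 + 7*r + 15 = (r - 3)*(r^2 - 4*r - 5) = (r - 3)*(r + 1)*(r - 5)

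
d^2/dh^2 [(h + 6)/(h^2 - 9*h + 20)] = 2*(3*(1 - h)*(h^2 - 9*h + 20) + (h + 6)*(2*h - 9)^2)/(h^2 - 9*h + 20)^3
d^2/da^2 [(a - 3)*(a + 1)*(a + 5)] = 6*a + 6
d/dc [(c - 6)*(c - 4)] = 2*c - 10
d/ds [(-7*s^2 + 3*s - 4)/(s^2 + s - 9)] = (-10*s^2 + 134*s - 23)/(s^4 + 2*s^3 - 17*s^2 - 18*s + 81)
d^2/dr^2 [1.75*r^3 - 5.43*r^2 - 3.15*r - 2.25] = 10.5*r - 10.86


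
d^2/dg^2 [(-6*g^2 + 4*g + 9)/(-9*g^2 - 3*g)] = 6*(-6*g^3 - 27*g^2 - 9*g - 1)/(g^3*(27*g^3 + 27*g^2 + 9*g + 1))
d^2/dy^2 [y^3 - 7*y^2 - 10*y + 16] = 6*y - 14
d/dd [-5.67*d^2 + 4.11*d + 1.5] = 4.11 - 11.34*d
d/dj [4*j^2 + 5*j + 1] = 8*j + 5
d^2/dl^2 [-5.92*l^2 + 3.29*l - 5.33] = -11.8400000000000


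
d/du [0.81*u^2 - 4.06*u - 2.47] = 1.62*u - 4.06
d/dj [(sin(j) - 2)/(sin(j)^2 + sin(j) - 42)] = (4*sin(j) + cos(j)^2 - 41)*cos(j)/(sin(j)^2 + sin(j) - 42)^2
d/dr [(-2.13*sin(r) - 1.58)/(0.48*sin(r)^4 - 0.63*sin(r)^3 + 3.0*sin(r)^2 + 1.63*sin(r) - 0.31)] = (3.0672*sin(r)^4 + 0.349799999999999*sin(r)^3 + 3.4038*sin(r)^2 + 9.48*sin(r) + 3.2357)*cos(r)/(0.2304*sin(r)^8 - 0.6048*sin(r)^7 + 3.2769*sin(r)^6 - 2.2152*sin(r)^5 + 6.6486*sin(r)^4 + 10.1706*sin(r)^3 + 0.7969*sin(r)^2 - 1.0106*sin(r) + 0.0961)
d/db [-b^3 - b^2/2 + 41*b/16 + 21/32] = -3*b^2 - b + 41/16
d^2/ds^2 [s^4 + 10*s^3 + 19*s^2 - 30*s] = 12*s^2 + 60*s + 38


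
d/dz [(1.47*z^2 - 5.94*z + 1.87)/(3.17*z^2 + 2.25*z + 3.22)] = (22.1373*z^2 - 2.389*z - 23.3343)/(10.0489*z^4 + 14.265*z^3 + 25.4773*z^2 + 14.49*z + 10.3684)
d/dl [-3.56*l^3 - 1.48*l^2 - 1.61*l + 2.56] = -10.68*l^2 - 2.96*l - 1.61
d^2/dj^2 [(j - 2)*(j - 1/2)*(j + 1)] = 6*j - 3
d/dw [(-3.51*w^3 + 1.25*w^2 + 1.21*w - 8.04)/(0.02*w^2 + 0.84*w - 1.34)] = (-0.0702*w^4 - 5.8968*w^3 + 15.136*w^2 - 3.0284*w + 5.1322)/(0.0004*w^4 + 0.0336*w^3 + 0.652*w^2 - 2.2512*w + 1.7956)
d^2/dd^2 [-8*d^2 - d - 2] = -16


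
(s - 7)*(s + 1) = s^2 - 6*s - 7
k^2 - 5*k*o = k*(k - 5*o)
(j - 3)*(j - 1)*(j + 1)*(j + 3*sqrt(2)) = j^4 - 3*j^3 + 3*sqrt(2)*j^3 - 9*sqrt(2)*j^2 - j^2 - 3*sqrt(2)*j + 3*j + 9*sqrt(2)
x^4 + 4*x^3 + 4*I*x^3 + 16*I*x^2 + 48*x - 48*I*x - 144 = (x - 2)*(x + 6)*(x - 2*I)*(x + 6*I)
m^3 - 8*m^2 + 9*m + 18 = (m - 6)*(m - 3)*(m + 1)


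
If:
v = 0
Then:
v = 0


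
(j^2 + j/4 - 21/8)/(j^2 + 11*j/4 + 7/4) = (j - 3/2)/(j + 1)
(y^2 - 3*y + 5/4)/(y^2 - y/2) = (y - 5/2)/y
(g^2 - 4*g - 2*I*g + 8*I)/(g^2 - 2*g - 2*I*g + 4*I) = (g - 4)/(g - 2)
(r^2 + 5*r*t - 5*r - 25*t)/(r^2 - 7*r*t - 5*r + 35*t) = (r + 5*t)/(r - 7*t)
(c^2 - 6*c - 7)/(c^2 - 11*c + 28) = (c + 1)/(c - 4)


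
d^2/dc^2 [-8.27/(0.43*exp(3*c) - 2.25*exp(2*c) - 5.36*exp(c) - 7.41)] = (8.27*(-2.58*exp(2*c) + 9.0*exp(c) + 10.72)*(-1.29*exp(2*c) + 4.5*exp(c) + 5.36)*exp(c) + (32.0049*exp(2*c) - 74.43*exp(c) - 44.3272)*(-0.43*exp(3*c) + 2.25*exp(2*c) + 5.36*exp(c) + 7.41))*exp(c)/(-0.43*exp(3*c) + 2.25*exp(2*c) + 5.36*exp(c) + 7.41)^3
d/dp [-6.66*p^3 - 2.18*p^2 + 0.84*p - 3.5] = -19.98*p^2 - 4.36*p + 0.84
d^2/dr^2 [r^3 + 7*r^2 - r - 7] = 6*r + 14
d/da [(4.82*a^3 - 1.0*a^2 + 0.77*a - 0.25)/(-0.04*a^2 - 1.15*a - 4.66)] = (-0.1928*a^4 - 11.086*a^3 - 66.2028*a^2 + 9.3*a - 3.8757)/(0.0016*a^4 + 0.092*a^3 + 1.6953*a^2 + 10.718*a + 21.7156)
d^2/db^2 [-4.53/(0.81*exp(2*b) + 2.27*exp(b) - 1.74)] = (-4.53*(1.62*exp(b) + 2.27)*(3.24*exp(b) + 4.54)*exp(b) + (14.6772*exp(b) + 10.2831)*(0.81*exp(2*b) + 2.27*exp(b) - 1.74))*exp(b)/(0.81*exp(2*b) + 2.27*exp(b) - 1.74)^3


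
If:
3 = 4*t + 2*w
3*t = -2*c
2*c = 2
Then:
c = 1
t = -2/3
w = 17/6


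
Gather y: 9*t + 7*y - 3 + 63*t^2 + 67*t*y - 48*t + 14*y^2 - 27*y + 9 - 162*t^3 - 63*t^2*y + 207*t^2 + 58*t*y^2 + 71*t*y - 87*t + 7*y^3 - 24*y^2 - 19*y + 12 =-162*t^3 + 270*t^2 - 126*t + 7*y^3 + y^2*(58*t - 10) + y*(-63*t^2 + 138*t - 39) + 18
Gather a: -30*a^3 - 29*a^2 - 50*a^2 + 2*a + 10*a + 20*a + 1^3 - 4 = -30*a^3 - 79*a^2 + 32*a - 3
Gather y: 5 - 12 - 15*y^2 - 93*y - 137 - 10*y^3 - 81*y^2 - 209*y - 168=-10*y^3 - 96*y^2 - 302*y - 312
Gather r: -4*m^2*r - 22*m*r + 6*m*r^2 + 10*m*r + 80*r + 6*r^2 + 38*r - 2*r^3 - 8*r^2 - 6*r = -2*r^3 + r^2*(6*m - 2) + r*(-4*m^2 - 12*m + 112)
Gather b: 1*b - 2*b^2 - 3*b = -2*b^2 - 2*b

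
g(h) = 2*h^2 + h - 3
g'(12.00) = 49.00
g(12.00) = 297.00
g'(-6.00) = -23.00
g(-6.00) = 63.00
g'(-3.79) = -14.16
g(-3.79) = 21.94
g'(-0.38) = -0.52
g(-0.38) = -3.09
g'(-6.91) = -26.64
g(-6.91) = 85.59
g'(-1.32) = -4.28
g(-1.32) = -0.84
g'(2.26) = 10.04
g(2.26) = 9.48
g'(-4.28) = -16.12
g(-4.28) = 29.36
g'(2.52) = 11.08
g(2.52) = 12.22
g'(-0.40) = -0.60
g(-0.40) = -3.08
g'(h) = 4*h + 1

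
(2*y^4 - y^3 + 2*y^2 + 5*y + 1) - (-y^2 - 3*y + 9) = 2*y^4 - y^3 + 3*y^2 + 8*y - 8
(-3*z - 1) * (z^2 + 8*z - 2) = -3*z^3 - 25*z^2 - 2*z + 2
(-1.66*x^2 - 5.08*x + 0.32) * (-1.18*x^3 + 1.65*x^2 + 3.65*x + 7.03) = 1.9588*x^5 + 3.2554*x^4 - 14.8186*x^3 - 29.6838*x^2 - 34.5444*x + 2.2496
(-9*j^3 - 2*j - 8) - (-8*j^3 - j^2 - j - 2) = -j^3 + j^2 - j - 6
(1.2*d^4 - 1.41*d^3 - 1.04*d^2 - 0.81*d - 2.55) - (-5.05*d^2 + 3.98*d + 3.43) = 1.2*d^4 - 1.41*d^3 + 4.01*d^2 - 4.79*d - 5.98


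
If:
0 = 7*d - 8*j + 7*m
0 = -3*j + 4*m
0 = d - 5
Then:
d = 5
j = 140/11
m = 105/11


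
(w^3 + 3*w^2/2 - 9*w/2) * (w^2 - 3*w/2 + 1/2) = w^5 - 25*w^3/4 + 15*w^2/2 - 9*w/4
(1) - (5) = -4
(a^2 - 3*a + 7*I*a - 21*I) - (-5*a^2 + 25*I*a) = 6*a^2 - 3*a - 18*I*a - 21*I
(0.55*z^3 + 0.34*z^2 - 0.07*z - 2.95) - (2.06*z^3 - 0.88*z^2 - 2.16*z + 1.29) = -1.51*z^3 + 1.22*z^2 + 2.09*z - 4.24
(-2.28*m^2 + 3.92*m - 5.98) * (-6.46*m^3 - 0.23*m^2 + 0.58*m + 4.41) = 14.7288*m^5 - 24.7988*m^4 + 36.4068*m^3 - 6.4058*m^2 + 13.8188*m - 26.3718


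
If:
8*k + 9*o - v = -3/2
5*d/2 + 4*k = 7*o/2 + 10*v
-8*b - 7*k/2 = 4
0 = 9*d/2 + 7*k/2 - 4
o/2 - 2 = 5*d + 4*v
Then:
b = -15631/5704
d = -2206/713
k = 25558/4991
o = -956/217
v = 907/322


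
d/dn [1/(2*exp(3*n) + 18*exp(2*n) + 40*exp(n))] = (-3*exp(2*n) - 18*exp(n) - 20)*exp(-n)/(2*(exp(2*n) + 9*exp(n) + 20)^2)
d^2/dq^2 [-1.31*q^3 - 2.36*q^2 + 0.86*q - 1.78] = -7.86*q - 4.72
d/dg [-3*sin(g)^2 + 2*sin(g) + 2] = 2*(1 - 3*sin(g))*cos(g)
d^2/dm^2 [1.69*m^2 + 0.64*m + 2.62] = 3.38000000000000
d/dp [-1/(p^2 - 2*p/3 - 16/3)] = 6*(3*p - 1)/(-3*p^2 + 2*p + 16)^2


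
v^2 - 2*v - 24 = (v - 6)*(v + 4)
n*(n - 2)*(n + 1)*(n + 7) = n^4 + 6*n^3 - 9*n^2 - 14*n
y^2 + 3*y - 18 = (y - 3)*(y + 6)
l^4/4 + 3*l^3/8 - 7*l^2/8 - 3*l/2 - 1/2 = (l/2 + 1/4)*(l/2 + 1)*(l - 2)*(l + 1)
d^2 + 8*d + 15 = (d + 3)*(d + 5)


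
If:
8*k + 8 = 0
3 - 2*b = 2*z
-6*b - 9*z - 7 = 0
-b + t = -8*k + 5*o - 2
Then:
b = 41/6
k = -1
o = t/5 - 77/30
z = -16/3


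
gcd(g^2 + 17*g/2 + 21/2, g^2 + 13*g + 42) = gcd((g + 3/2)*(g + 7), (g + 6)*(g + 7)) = g + 7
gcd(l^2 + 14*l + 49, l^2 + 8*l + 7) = l + 7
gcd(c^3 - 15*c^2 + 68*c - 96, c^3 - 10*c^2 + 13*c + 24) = c^2 - 11*c + 24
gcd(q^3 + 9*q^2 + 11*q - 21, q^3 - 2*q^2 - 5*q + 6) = q - 1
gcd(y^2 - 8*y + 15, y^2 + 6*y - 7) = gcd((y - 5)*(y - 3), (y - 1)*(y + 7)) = 1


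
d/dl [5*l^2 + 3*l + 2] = 10*l + 3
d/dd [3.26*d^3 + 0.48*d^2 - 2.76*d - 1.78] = 9.78*d^2 + 0.96*d - 2.76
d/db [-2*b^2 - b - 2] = -4*b - 1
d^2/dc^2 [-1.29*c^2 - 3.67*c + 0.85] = -2.58000000000000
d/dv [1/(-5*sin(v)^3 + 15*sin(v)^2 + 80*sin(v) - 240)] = (3*sin(v)^2 - 6*sin(v) - 16)*cos(v)/(5*(sin(v)^3 - 3*sin(v)^2 - 16*sin(v) + 48)^2)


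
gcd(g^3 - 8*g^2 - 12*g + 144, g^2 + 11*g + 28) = g + 4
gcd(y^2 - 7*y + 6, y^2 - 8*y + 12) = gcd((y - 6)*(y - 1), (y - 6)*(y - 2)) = y - 6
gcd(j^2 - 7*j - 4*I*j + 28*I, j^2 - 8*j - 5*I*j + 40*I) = 1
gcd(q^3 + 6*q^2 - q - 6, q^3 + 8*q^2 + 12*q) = q + 6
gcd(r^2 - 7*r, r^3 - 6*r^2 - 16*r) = r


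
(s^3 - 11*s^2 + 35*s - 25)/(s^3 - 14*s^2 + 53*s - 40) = (s - 5)/(s - 8)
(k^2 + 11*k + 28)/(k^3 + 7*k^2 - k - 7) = (k + 4)/(k^2 - 1)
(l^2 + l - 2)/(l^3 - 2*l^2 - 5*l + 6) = 1/(l - 3)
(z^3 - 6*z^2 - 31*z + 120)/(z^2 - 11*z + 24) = z + 5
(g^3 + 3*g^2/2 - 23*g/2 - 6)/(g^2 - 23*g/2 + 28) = (2*g^3 + 3*g^2 - 23*g - 12)/(2*g^2 - 23*g + 56)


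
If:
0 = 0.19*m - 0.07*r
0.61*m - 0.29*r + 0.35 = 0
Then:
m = 1.98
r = 5.36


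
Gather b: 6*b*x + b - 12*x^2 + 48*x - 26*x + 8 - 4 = b*(6*x + 1) - 12*x^2 + 22*x + 4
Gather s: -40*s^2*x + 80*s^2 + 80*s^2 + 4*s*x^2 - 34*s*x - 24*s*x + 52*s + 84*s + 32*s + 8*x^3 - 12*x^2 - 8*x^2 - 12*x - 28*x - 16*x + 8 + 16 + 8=s^2*(160 - 40*x) + s*(4*x^2 - 58*x + 168) + 8*x^3 - 20*x^2 - 56*x + 32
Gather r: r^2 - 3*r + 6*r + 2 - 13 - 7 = r^2 + 3*r - 18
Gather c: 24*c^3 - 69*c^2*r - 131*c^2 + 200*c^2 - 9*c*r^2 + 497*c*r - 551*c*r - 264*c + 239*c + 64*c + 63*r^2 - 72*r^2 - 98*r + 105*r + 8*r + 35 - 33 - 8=24*c^3 + c^2*(69 - 69*r) + c*(-9*r^2 - 54*r + 39) - 9*r^2 + 15*r - 6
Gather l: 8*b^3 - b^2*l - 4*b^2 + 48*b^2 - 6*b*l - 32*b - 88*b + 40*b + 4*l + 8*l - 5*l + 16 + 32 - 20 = 8*b^3 + 44*b^2 - 80*b + l*(-b^2 - 6*b + 7) + 28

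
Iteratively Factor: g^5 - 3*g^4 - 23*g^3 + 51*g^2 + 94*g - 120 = (g - 5)*(g^4 + 2*g^3 - 13*g^2 - 14*g + 24) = (g - 5)*(g - 1)*(g^3 + 3*g^2 - 10*g - 24) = (g - 5)*(g - 1)*(g + 4)*(g^2 - g - 6) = (g - 5)*(g - 1)*(g + 2)*(g + 4)*(g - 3)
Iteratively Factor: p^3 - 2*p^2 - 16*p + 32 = (p + 4)*(p^2 - 6*p + 8) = (p - 4)*(p + 4)*(p - 2)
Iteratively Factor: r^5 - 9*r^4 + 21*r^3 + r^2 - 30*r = (r)*(r^4 - 9*r^3 + 21*r^2 + r - 30) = r*(r - 3)*(r^3 - 6*r^2 + 3*r + 10) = r*(r - 3)*(r + 1)*(r^2 - 7*r + 10) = r*(r - 5)*(r - 3)*(r + 1)*(r - 2)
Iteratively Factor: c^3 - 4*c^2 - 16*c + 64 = (c + 4)*(c^2 - 8*c + 16) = (c - 4)*(c + 4)*(c - 4)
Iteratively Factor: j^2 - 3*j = (j)*(j - 3)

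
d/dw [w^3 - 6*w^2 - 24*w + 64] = 3*w^2 - 12*w - 24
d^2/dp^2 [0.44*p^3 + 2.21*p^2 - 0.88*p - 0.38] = 2.64*p + 4.42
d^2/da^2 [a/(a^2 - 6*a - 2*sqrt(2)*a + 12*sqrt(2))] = 2*(4*a*(-a + sqrt(2) + 3)^2 + (-3*a + 2*sqrt(2) + 6)*(a^2 - 6*a - 2*sqrt(2)*a + 12*sqrt(2)))/(a^2 - 6*a - 2*sqrt(2)*a + 12*sqrt(2))^3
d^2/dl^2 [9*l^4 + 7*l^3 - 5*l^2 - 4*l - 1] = 108*l^2 + 42*l - 10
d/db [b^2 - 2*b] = 2*b - 2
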